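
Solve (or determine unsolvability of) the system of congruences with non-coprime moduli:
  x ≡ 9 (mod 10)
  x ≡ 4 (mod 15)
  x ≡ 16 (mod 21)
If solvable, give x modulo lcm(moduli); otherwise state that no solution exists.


Moduli 10, 15, 21 are not pairwise coprime, so CRT works modulo lcm(m_i) when all pairwise compatibility conditions hold.
Pairwise compatibility: gcd(m_i, m_j) must divide a_i - a_j for every pair.
Merge one congruence at a time:
  Start: x ≡ 9 (mod 10).
  Combine with x ≡ 4 (mod 15): gcd(10, 15) = 5; 4 - 9 = -5, which IS divisible by 5, so compatible.
    Write x = 9 + 10·t and substitute into x ≡ 4 (mod 15): 10·t ≡ 4 − 9 = -5 (mod 15).
    Divide the congruence (and modulus) by g = 5: 2·t ≡ -1 (mod 3).
    Reduce coefficients mod 3: 2·t ≡ 2 (mod 3).
    The inverse of 2 mod 3 is 2 (since 2·2 = 4 = 1·3 + 1), so t ≡ 2·2 = 4 ≡ 1 (mod 3).
    Then x = 9 + 10·1 = 19, valid modulo lcm(10, 15) = 30: x ≡ 19 (mod 30).
  Combine with x ≡ 16 (mod 21): gcd(30, 21) = 3; 16 - 19 = -3, which IS divisible by 3, so compatible.
    Write x = 19 + 30·t and substitute into x ≡ 16 (mod 21): 30·t ≡ 16 − 19 = -3 (mod 21).
    Divide the congruence (and modulus) by g = 3: 10·t ≡ -1 (mod 7).
    Reduce coefficients mod 7: 3·t ≡ 6 (mod 7).
    The inverse of 3 mod 7 is 5 (since 3·5 = 15 = 2·7 + 1), so t ≡ 5·6 = 30 ≡ 2 (mod 7).
    Then x = 19 + 30·2 = 79, valid modulo lcm(30, 21) = 210: x ≡ 79 (mod 210).
Verify: 79 mod 10 = 9, 79 mod 15 = 4, 79 mod 21 = 16.

x ≡ 79 (mod 210).


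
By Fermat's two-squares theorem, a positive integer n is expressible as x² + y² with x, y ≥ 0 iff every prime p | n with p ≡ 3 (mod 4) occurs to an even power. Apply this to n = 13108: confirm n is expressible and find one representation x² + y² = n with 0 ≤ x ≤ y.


Step 1: Factor n = 13108 = 2^2 · 29 · 113.
Step 2: Check the mod-4 condition on each prime factor: 2 = 2 (special); 29 ≡ 1 (mod 4), exponent 1; 113 ≡ 1 (mod 4), exponent 1.
All primes ≡ 3 (mod 4) appear to even exponent (or don't appear), so by the two-squares theorem n IS expressible as a sum of two squares.
Step 3: Build a representation. Group n = k² · m with k = 2 and m = 29 · 113 = 3277 (a product of primes ≡ 1 (mod 4)); a representation of m scales to one of n via (k·x)² + (k·y)² = k²(x² + y²). Each prime p ≡ 1 (mod 4) is itself a sum of two squares; find a² by testing p − a² for a perfect square:
  29: 29 − 1² = 28, 29 − 2² = 25 = 5² ⇒ 29 = 2² + 5².
  113: 113 − 1² = 112, 113 − 2² = 109, 113 − 3² = 104, 113 − 4² = 97, 113 − 5² = 88, 113 − 6² = 77, 113 − 7² = 64 = 8² ⇒ 113 = 7² + 8².
  Combine using the Brahmagupta–Fibonacci identity (a² + b²)(c² + d²) = (ac − bd)² + (ad + bc)² = (ac + bd)² + (ad − bc)²:
  29 · 113 = 3277: from (2² + 5²)(7² + 8²), take (2·7 − 5·8, 2·8 + 5·7) = (14 − 40, 16 + 35) = (-26, 51); dropping signs (only squares matter) gives (26, 51); check 26² + 51² = 676 + 2601 = 3277 ✓.
  Scale by k = 2: (2·26, 2·51) = (52, 102).
Step 4: Order so x ≤ y and verify: 52² + 102² = 2704 + 10404 = 13108 = n. ✓

n = 13108 = 52² + 102² (one valid representation with x ≤ y).


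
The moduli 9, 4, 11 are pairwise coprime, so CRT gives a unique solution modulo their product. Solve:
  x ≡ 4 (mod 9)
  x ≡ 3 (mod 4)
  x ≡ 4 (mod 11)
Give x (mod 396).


Moduli 9, 4, 11 are pairwise coprime; by CRT there is a unique solution modulo M = 9 · 4 · 11 = 396.
Solve pairwise, accumulating the modulus:
  Start with x ≡ 4 (mod 9).
  Combine with x ≡ 3 (mod 4): since gcd(9, 4) = 1, we get a unique residue mod 36.
    Write x = 4 + 9·t and substitute into x ≡ 3 (mod 4): 9·t ≡ 3 − 4 = -1 (mod 4).
    Reduce coefficients mod 4: 1·t ≡ 3 (mod 4).
    So t ≡ 3 (mod 4).
    Then x = 4 + 9·3 = 31, valid modulo lcm(9, 4) = 36: x ≡ 31 (mod 36).
  Combine with x ≡ 4 (mod 11): since gcd(36, 11) = 1, we get a unique residue mod 396.
    Write x = 31 + 36·t and substitute into x ≡ 4 (mod 11): 36·t ≡ 4 − 31 = -27 (mod 11).
    Reduce coefficients mod 11: 3·t ≡ 6 (mod 11).
    The inverse of 3 mod 11 is 4 (since 3·4 = 12 = 1·11 + 1), so t ≡ 4·6 = 24 ≡ 2 (mod 11).
    Then x = 31 + 36·2 = 103, valid modulo lcm(36, 11) = 396: x ≡ 103 (mod 396).
Verify: 103 mod 9 = 4 ✓, 103 mod 4 = 3 ✓, 103 mod 11 = 4 ✓.

x ≡ 103 (mod 396).


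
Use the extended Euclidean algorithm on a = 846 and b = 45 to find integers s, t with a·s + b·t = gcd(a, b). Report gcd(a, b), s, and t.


Euclidean algorithm on (846, 45) — divide until remainder is 0:
  846 = 18 · 45 + 36
  45 = 1 · 36 + 9
  36 = 4 · 9 + 0
gcd(846, 45) = 9.
Track Bezout coefficients alongside the remainders: start with r₀ = 846 = a·1 + b·0 (s = 1, t = 0) and r₁ = 45 = a·0 + b·1 (s = 0, t = 1); each new remainder r_{k+1} = r_{k-1} − q_k·r_k inherits s_{k+1} = s_{k-1} − q_k·s_k, t_{k+1} = t_{k-1} − q_k·t_k, so r_k = a·s_k + b·t_k at every step:
  q = 18: r = 36, s = 1 − 18·0 = 1, t = 0 − 18·1 = -18  (check: 846·1 + 45·(-18) = 36)
  q = 1: r = 9, s = 0 − 1·1 = -1, t = 1 − 1·(-18) = 19  (check: 846·(-1) + 45·19 = 9)
The row with r = 9 (the gcd) gives the Bezout coefficients s = -1, t = 19.
Result: 846 · (-1) + 45 · (19) = 9.

gcd(846, 45) = 9; s = -1, t = 19 (check: 846·(-1) + 45·19 = 9).


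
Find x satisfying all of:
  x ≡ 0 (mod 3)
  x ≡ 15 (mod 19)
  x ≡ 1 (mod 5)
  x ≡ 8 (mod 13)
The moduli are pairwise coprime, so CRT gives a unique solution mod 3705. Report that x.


Product of moduli M = 3 · 19 · 5 · 13 = 3705.
Merge one congruence at a time:
  Start: x ≡ 0 (mod 3).
  Combine with x ≡ 15 (mod 19); new modulus lcm = 57.
    Write x = 0 + 3·t and substitute into x ≡ 15 (mod 19): 3·t ≡ 15 − 0 = 15 (mod 19).
    The inverse of 3 mod 19 is 13 (since 3·13 = 39 = 2·19 + 1), so t ≡ 13·15 = 195 ≡ 5 (mod 19).
    Then x = 0 + 3·5 = 15, valid modulo lcm(3, 19) = 57: x ≡ 15 (mod 57).
  Combine with x ≡ 1 (mod 5); new modulus lcm = 285.
    Write x = 15 + 57·t and substitute into x ≡ 1 (mod 5): 57·t ≡ 1 − 15 = -14 (mod 5).
    Reduce coefficients mod 5: 2·t ≡ 1 (mod 5).
    The inverse of 2 mod 5 is 3 (since 2·3 = 6 = 1·5 + 1), so t ≡ 3·1 = 3 ≡ 3 (mod 5).
    Then x = 15 + 57·3 = 186, valid modulo lcm(57, 5) = 285: x ≡ 186 (mod 285).
  Combine with x ≡ 8 (mod 13); new modulus lcm = 3705.
    Write x = 186 + 285·t and substitute into x ≡ 8 (mod 13): 285·t ≡ 8 − 186 = -178 (mod 13).
    Reduce coefficients mod 13: 12·t ≡ 4 (mod 13).
    The inverse of 12 mod 13 is 12 (since 12·12 = 144 = 11·13 + 1), so t ≡ 12·4 = 48 ≡ 9 (mod 13).
    Then x = 186 + 285·9 = 2751, valid modulo lcm(285, 13) = 3705: x ≡ 2751 (mod 3705).
Verify against each original: 2751 mod 3 = 0, 2751 mod 19 = 15, 2751 mod 5 = 1, 2751 mod 13 = 8.

x ≡ 2751 (mod 3705).


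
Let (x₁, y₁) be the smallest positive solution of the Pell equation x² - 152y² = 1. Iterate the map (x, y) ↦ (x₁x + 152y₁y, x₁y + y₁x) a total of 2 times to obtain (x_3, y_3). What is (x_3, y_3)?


Step 1: Find the fundamental solution (x₁, y₁) of x² - 152y² = 1.
  Expand √152 as a continued fraction. a₀ = ⌊√152⌋ = 12; iterate m_{k+1} = d_k·a_k − m_k, d_{k+1} = (152 − m_{k+1}²)/d_k, a_{k+1} = ⌊(a₀ + m_{k+1})/d_{k+1}⌋ (starting m₀ = 0, d₀ = 1), with convergents p_k = a_k·p_{k-1} + p_{k-2}, q_k = a_k·q_{k-1} + q_{k-2} (p₋₁ = 1, q₋₁ = 0):
  k = 0: a₀ = 12; p₀/q₀ = 12/1; p₀² − 152·q₀² = 144 − 152 = -8.
  k = 1: m = 12, d = 8, a = ⌊(12 + 12)/8⌋ = 3; p/q = (3·12 + 1)/(3·1 + 0) = 37/3; p² − 152·q² = 1369 − 1368 = 1.
  The first convergent with p² − 152·q² = 1 gives the fundamental solution (x₁, y₁) = (37, 3).
Step 2: Apply the recurrence (x_{n+1}, y_{n+1}) = (x₁x_n + 152y₁y_n, x₁y_n + y₁x_n) repeatedly.
  From (x_1, y_1) = (37, 3): x_2 = 37·37 + 152·3·3 = 2737; y_2 = 37·3 + 3·37 = 222.
  From (x_2, y_2) = (2737, 222): x_3 = 37·2737 + 152·3·222 = 202501; y_3 = 37·222 + 3·2737 = 16425.
Step 3: Verify x_3² - 152·y_3² = 41006655001 - 41006655000 = 1 (should be 1). ✓

(x_1, y_1) = (37, 3); (x_3, y_3) = (202501, 16425).


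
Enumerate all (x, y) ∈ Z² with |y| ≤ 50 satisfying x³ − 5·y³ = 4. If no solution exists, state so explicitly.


The equation is x³ - 5y³ = 4. For fixed y, x³ = 5·y³ + 4, so a solution requires the RHS to be a perfect cube.
Strategy: iterate y from -50 to 50, compute RHS = 5·y³ + 4, and check whether it is a (positive or negative) perfect cube.
Check small values of y:
  y = 0: RHS = 4 is not a perfect cube.
  y = 1: RHS = 9 is not a perfect cube.
  y = -1: RHS = -1 = (-1)³ ⇒ x = -1 works.
  y = 2: RHS = 44 is not a perfect cube.
  y = -2: RHS = -36 is not a perfect cube.
  y = 3: RHS = 139 is not a perfect cube.
  y = -3: RHS = -131 is not a perfect cube.
Continuing the search up to |y| = 50 finds no further solutions beyond those listed.
Collected solutions: (-1, -1).

Solutions (with |y| ≤ 50): (-1, -1).


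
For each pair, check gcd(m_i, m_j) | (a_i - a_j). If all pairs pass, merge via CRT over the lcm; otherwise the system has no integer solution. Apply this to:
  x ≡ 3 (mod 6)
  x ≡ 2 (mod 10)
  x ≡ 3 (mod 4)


Moduli 6, 10, 4 are not pairwise coprime, so CRT works modulo lcm(m_i) when all pairwise compatibility conditions hold.
Pairwise compatibility: gcd(m_i, m_j) must divide a_i - a_j for every pair.
Merge one congruence at a time:
  Start: x ≡ 3 (mod 6).
  Combine with x ≡ 2 (mod 10): gcd(6, 10) = 2, and 2 - 3 = -1 is NOT divisible by 2.
    ⇒ system is inconsistent (no integer solution).

No solution (the system is inconsistent).


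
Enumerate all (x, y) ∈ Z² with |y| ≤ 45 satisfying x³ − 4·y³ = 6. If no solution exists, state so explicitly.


The equation is x³ - 4y³ = 6. For fixed y, x³ = 4·y³ + 6, so a solution requires the RHS to be a perfect cube.
Strategy: iterate y from -45 to 45, compute RHS = 4·y³ + 6, and check whether it is a (positive or negative) perfect cube.
Check small values of y:
  y = 0: RHS = 6 is not a perfect cube.
  y = 1: RHS = 10 is not a perfect cube.
  y = -1: RHS = 2 is not a perfect cube.
  y = 2: RHS = 38 is not a perfect cube.
  y = -2: RHS = -26 is not a perfect cube.
  y = 3: RHS = 114 is not a perfect cube.
  y = -3: RHS = -102 is not a perfect cube.
Continuing the search up to |y| = 45 finds no solutions either.
No (x, y) in the scanned range satisfies the equation.

No integer solutions with |y| ≤ 45.


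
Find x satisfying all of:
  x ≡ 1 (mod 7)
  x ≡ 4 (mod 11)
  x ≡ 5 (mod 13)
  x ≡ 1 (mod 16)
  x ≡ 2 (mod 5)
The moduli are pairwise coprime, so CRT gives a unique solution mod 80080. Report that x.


Product of moduli M = 7 · 11 · 13 · 16 · 5 = 80080.
Merge one congruence at a time:
  Start: x ≡ 1 (mod 7).
  Combine with x ≡ 4 (mod 11); new modulus lcm = 77.
    Write x = 1 + 7·t and substitute into x ≡ 4 (mod 11): 7·t ≡ 4 − 1 = 3 (mod 11).
    The inverse of 7 mod 11 is 8 (since 7·8 = 56 = 5·11 + 1), so t ≡ 8·3 = 24 ≡ 2 (mod 11).
    Then x = 1 + 7·2 = 15, valid modulo lcm(7, 11) = 77: x ≡ 15 (mod 77).
  Combine with x ≡ 5 (mod 13); new modulus lcm = 1001.
    Write x = 15 + 77·t and substitute into x ≡ 5 (mod 13): 77·t ≡ 5 − 15 = -10 (mod 13).
    Reduce coefficients mod 13: 12·t ≡ 3 (mod 13).
    The inverse of 12 mod 13 is 12 (since 12·12 = 144 = 11·13 + 1), so t ≡ 12·3 = 36 ≡ 10 (mod 13).
    Then x = 15 + 77·10 = 785, valid modulo lcm(77, 13) = 1001: x ≡ 785 (mod 1001).
  Combine with x ≡ 1 (mod 16); new modulus lcm = 16016.
    Write x = 785 + 1001·t and substitute into x ≡ 1 (mod 16): 1001·t ≡ 1 − 785 = -784 (mod 16).
    Reduce coefficients mod 16: 9·t ≡ 0 (mod 16).
    The inverse of 9 mod 16 is 9 (since 9·9 = 81 = 5·16 + 1), so t ≡ 9·0 = 0 ≡ 0 (mod 16).
    Then x = 785 + 1001·0 = 785, valid modulo lcm(1001, 16) = 16016: x ≡ 785 (mod 16016).
  Combine with x ≡ 2 (mod 5); new modulus lcm = 80080.
    Write x = 785 + 16016·t and substitute into x ≡ 2 (mod 5): 16016·t ≡ 2 − 785 = -783 (mod 5).
    Reduce coefficients mod 5: 1·t ≡ 2 (mod 5).
    So t ≡ 2 (mod 5).
    Then x = 785 + 16016·2 = 32817, valid modulo lcm(16016, 5) = 80080: x ≡ 32817 (mod 80080).
Verify against each original: 32817 mod 7 = 1, 32817 mod 11 = 4, 32817 mod 13 = 5, 32817 mod 16 = 1, 32817 mod 5 = 2.

x ≡ 32817 (mod 80080).


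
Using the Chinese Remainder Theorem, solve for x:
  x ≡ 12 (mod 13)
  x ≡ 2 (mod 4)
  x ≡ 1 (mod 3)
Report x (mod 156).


Moduli 13, 4, 3 are pairwise coprime; by CRT there is a unique solution modulo M = 13 · 4 · 3 = 156.
Solve pairwise, accumulating the modulus:
  Start with x ≡ 12 (mod 13).
  Combine with x ≡ 2 (mod 4): since gcd(13, 4) = 1, we get a unique residue mod 52.
    Write x = 12 + 13·t and substitute into x ≡ 2 (mod 4): 13·t ≡ 2 − 12 = -10 (mod 4).
    Reduce coefficients mod 4: 1·t ≡ 2 (mod 4).
    So t ≡ 2 (mod 4).
    Then x = 12 + 13·2 = 38, valid modulo lcm(13, 4) = 52: x ≡ 38 (mod 52).
  Combine with x ≡ 1 (mod 3): since gcd(52, 3) = 1, we get a unique residue mod 156.
    Write x = 38 + 52·t and substitute into x ≡ 1 (mod 3): 52·t ≡ 1 − 38 = -37 (mod 3).
    Reduce coefficients mod 3: 1·t ≡ 2 (mod 3).
    So t ≡ 2 (mod 3).
    Then x = 38 + 52·2 = 142, valid modulo lcm(52, 3) = 156: x ≡ 142 (mod 156).
Verify: 142 mod 13 = 12 ✓, 142 mod 4 = 2 ✓, 142 mod 3 = 1 ✓.

x ≡ 142 (mod 156).


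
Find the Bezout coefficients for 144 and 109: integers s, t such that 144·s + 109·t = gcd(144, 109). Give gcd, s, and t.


Euclidean algorithm on (144, 109) — divide until remainder is 0:
  144 = 1 · 109 + 35
  109 = 3 · 35 + 4
  35 = 8 · 4 + 3
  4 = 1 · 3 + 1
  3 = 3 · 1 + 0
gcd(144, 109) = 1.
Track Bezout coefficients alongside the remainders: start with r₀ = 144 = a·1 + b·0 (s = 1, t = 0) and r₁ = 109 = a·0 + b·1 (s = 0, t = 1); each new remainder r_{k+1} = r_{k-1} − q_k·r_k inherits s_{k+1} = s_{k-1} − q_k·s_k, t_{k+1} = t_{k-1} − q_k·t_k, so r_k = a·s_k + b·t_k at every step:
  q = 1: r = 35, s = 1 − 1·0 = 1, t = 0 − 1·1 = -1  (check: 144·1 + 109·(-1) = 35)
  q = 3: r = 4, s = 0 − 3·1 = -3, t = 1 − 3·(-1) = 4  (check: 144·(-3) + 109·4 = 4)
  q = 8: r = 3, s = 1 − 8·(-3) = 25, t = -1 − 8·4 = -33  (check: 144·25 + 109·(-33) = 3)
  q = 1: r = 1, s = -3 − 1·25 = -28, t = 4 − 1·(-33) = 37  (check: 144·(-28) + 109·37 = 1)
The row with r = 1 (the gcd) gives the Bezout coefficients s = -28, t = 37.
Result: 144 · (-28) + 109 · (37) = 1.

gcd(144, 109) = 1; s = -28, t = 37 (check: 144·(-28) + 109·37 = 1).


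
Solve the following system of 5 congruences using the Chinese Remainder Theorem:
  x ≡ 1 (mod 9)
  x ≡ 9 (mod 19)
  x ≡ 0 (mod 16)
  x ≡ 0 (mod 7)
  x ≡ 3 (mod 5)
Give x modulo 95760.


Product of moduli M = 9 · 19 · 16 · 7 · 5 = 95760.
Merge one congruence at a time:
  Start: x ≡ 1 (mod 9).
  Combine with x ≡ 9 (mod 19); new modulus lcm = 171.
    Write x = 1 + 9·t and substitute into x ≡ 9 (mod 19): 9·t ≡ 9 − 1 = 8 (mod 19).
    The inverse of 9 mod 19 is 17 (since 9·17 = 153 = 8·19 + 1), so t ≡ 17·8 = 136 ≡ 3 (mod 19).
    Then x = 1 + 9·3 = 28, valid modulo lcm(9, 19) = 171: x ≡ 28 (mod 171).
  Combine with x ≡ 0 (mod 16); new modulus lcm = 2736.
    Write x = 28 + 171·t and substitute into x ≡ 0 (mod 16): 171·t ≡ 0 − 28 = -28 (mod 16).
    Reduce coefficients mod 16: 11·t ≡ 4 (mod 16).
    The inverse of 11 mod 16 is 3 (since 11·3 = 33 = 2·16 + 1), so t ≡ 3·4 = 12 ≡ 12 (mod 16).
    Then x = 28 + 171·12 = 2080, valid modulo lcm(171, 16) = 2736: x ≡ 2080 (mod 2736).
  Combine with x ≡ 0 (mod 7); new modulus lcm = 19152.
    Write x = 2080 + 2736·t and substitute into x ≡ 0 (mod 7): 2736·t ≡ 0 − 2080 = -2080 (mod 7).
    Reduce coefficients mod 7: 6·t ≡ 6 (mod 7).
    The inverse of 6 mod 7 is 6 (since 6·6 = 36 = 5·7 + 1), so t ≡ 6·6 = 36 ≡ 1 (mod 7).
    Then x = 2080 + 2736·1 = 4816, valid modulo lcm(2736, 7) = 19152: x ≡ 4816 (mod 19152).
  Combine with x ≡ 3 (mod 5); new modulus lcm = 95760.
    Write x = 4816 + 19152·t and substitute into x ≡ 3 (mod 5): 19152·t ≡ 3 − 4816 = -4813 (mod 5).
    Reduce coefficients mod 5: 2·t ≡ 2 (mod 5).
    The inverse of 2 mod 5 is 3 (since 2·3 = 6 = 1·5 + 1), so t ≡ 3·2 = 6 ≡ 1 (mod 5).
    Then x = 4816 + 19152·1 = 23968, valid modulo lcm(19152, 5) = 95760: x ≡ 23968 (mod 95760).
Verify against each original: 23968 mod 9 = 1, 23968 mod 19 = 9, 23968 mod 16 = 0, 23968 mod 7 = 0, 23968 mod 5 = 3.

x ≡ 23968 (mod 95760).


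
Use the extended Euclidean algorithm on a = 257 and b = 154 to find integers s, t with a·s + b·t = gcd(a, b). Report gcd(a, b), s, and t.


Euclidean algorithm on (257, 154) — divide until remainder is 0:
  257 = 1 · 154 + 103
  154 = 1 · 103 + 51
  103 = 2 · 51 + 1
  51 = 51 · 1 + 0
gcd(257, 154) = 1.
Track Bezout coefficients alongside the remainders: start with r₀ = 257 = a·1 + b·0 (s = 1, t = 0) and r₁ = 154 = a·0 + b·1 (s = 0, t = 1); each new remainder r_{k+1} = r_{k-1} − q_k·r_k inherits s_{k+1} = s_{k-1} − q_k·s_k, t_{k+1} = t_{k-1} − q_k·t_k, so r_k = a·s_k + b·t_k at every step:
  q = 1: r = 103, s = 1 − 1·0 = 1, t = 0 − 1·1 = -1  (check: 257·1 + 154·(-1) = 103)
  q = 1: r = 51, s = 0 − 1·1 = -1, t = 1 − 1·(-1) = 2  (check: 257·(-1) + 154·2 = 51)
  q = 2: r = 1, s = 1 − 2·(-1) = 3, t = -1 − 2·2 = -5  (check: 257·3 + 154·(-5) = 1)
The row with r = 1 (the gcd) gives the Bezout coefficients s = 3, t = -5.
Result: 257 · (3) + 154 · (-5) = 1.

gcd(257, 154) = 1; s = 3, t = -5 (check: 257·3 + 154·(-5) = 1).


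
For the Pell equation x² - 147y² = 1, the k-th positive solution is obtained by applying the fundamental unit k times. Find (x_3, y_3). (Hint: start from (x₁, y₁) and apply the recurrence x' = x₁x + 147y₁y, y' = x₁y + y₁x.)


Step 1: Find the fundamental solution (x₁, y₁) of x² - 147y² = 1.
  Expand √147 as a continued fraction. a₀ = ⌊√147⌋ = 12; iterate m_{k+1} = d_k·a_k − m_k, d_{k+1} = (147 − m_{k+1}²)/d_k, a_{k+1} = ⌊(a₀ + m_{k+1})/d_{k+1}⌋ (starting m₀ = 0, d₀ = 1), with convergents p_k = a_k·p_{k-1} + p_{k-2}, q_k = a_k·q_{k-1} + q_{k-2} (p₋₁ = 1, q₋₁ = 0):
  k = 0: a₀ = 12; p₀/q₀ = 12/1; p₀² − 147·q₀² = 144 − 147 = -3.
  k = 1: m = 12, d = 3, a = ⌊(12 + 12)/3⌋ = 8; p/q = (8·12 + 1)/(8·1 + 0) = 97/8; p² − 147·q² = 9409 − 9408 = 1.
  The first convergent with p² − 147·q² = 1 gives the fundamental solution (x₁, y₁) = (97, 8).
Step 2: Apply the recurrence (x_{n+1}, y_{n+1}) = (x₁x_n + 147y₁y_n, x₁y_n + y₁x_n) repeatedly.
  From (x_1, y_1) = (97, 8): x_2 = 97·97 + 147·8·8 = 18817; y_2 = 97·8 + 8·97 = 1552.
  From (x_2, y_2) = (18817, 1552): x_3 = 97·18817 + 147·8·1552 = 3650401; y_3 = 97·1552 + 8·18817 = 301080.
Step 3: Verify x_3² - 147·y_3² = 13325427460801 - 13325427460800 = 1 (should be 1). ✓

(x_1, y_1) = (97, 8); (x_3, y_3) = (3650401, 301080).


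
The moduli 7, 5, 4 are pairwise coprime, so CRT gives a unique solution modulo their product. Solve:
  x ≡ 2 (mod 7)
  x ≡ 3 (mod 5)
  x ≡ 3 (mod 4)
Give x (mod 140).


Moduli 7, 5, 4 are pairwise coprime; by CRT there is a unique solution modulo M = 7 · 5 · 4 = 140.
Solve pairwise, accumulating the modulus:
  Start with x ≡ 2 (mod 7).
  Combine with x ≡ 3 (mod 5): since gcd(7, 5) = 1, we get a unique residue mod 35.
    Write x = 2 + 7·t and substitute into x ≡ 3 (mod 5): 7·t ≡ 3 − 2 = 1 (mod 5).
    Reduce coefficients mod 5: 2·t ≡ 1 (mod 5).
    The inverse of 2 mod 5 is 3 (since 2·3 = 6 = 1·5 + 1), so t ≡ 3·1 = 3 ≡ 3 (mod 5).
    Then x = 2 + 7·3 = 23, valid modulo lcm(7, 5) = 35: x ≡ 23 (mod 35).
  Combine with x ≡ 3 (mod 4): since gcd(35, 4) = 1, we get a unique residue mod 140.
    Write x = 23 + 35·t and substitute into x ≡ 3 (mod 4): 35·t ≡ 3 − 23 = -20 (mod 4).
    Reduce coefficients mod 4: 3·t ≡ 0 (mod 4).
    The inverse of 3 mod 4 is 3 (since 3·3 = 9 = 2·4 + 1), so t ≡ 3·0 = 0 ≡ 0 (mod 4).
    Then x = 23 + 35·0 = 23, valid modulo lcm(35, 4) = 140: x ≡ 23 (mod 140).
Verify: 23 mod 7 = 2 ✓, 23 mod 5 = 3 ✓, 23 mod 4 = 3 ✓.

x ≡ 23 (mod 140).


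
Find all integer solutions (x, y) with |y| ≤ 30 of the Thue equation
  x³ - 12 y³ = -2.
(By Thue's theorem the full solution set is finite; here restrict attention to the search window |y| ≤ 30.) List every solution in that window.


The equation is x³ - 12y³ = -2. For fixed y, x³ = 12·y³ − 2, so a solution requires the RHS to be a perfect cube.
Strategy: iterate y from -30 to 30, compute RHS = 12·y³ − 2, and check whether it is a (positive or negative) perfect cube.
Check small values of y:
  y = 0: RHS = -2 is not a perfect cube.
  y = 1: RHS = 10 is not a perfect cube.
  y = -1: RHS = -14 is not a perfect cube.
  y = 2: RHS = 94 is not a perfect cube.
  y = -2: RHS = -98 is not a perfect cube.
  y = 3: RHS = 322 is not a perfect cube.
  y = -3: RHS = -326 is not a perfect cube.
Continuing the search up to |y| = 30 finds no solutions either.
No (x, y) in the scanned range satisfies the equation.

No integer solutions with |y| ≤ 30.


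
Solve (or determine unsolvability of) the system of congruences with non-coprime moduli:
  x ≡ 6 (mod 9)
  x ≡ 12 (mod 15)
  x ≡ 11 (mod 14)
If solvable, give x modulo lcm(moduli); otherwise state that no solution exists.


Moduli 9, 15, 14 are not pairwise coprime, so CRT works modulo lcm(m_i) when all pairwise compatibility conditions hold.
Pairwise compatibility: gcd(m_i, m_j) must divide a_i - a_j for every pair.
Merge one congruence at a time:
  Start: x ≡ 6 (mod 9).
  Combine with x ≡ 12 (mod 15): gcd(9, 15) = 3; 12 - 6 = 6, which IS divisible by 3, so compatible.
    Write x = 6 + 9·t and substitute into x ≡ 12 (mod 15): 9·t ≡ 12 − 6 = 6 (mod 15).
    Divide the congruence (and modulus) by g = 3: 3·t ≡ 2 (mod 5).
    The inverse of 3 mod 5 is 2 (since 3·2 = 6 = 1·5 + 1), so t ≡ 2·2 = 4 ≡ 4 (mod 5).
    Then x = 6 + 9·4 = 42, valid modulo lcm(9, 15) = 45: x ≡ 42 (mod 45).
  Combine with x ≡ 11 (mod 14): gcd(45, 14) = 1; 11 - 42 = -31, which IS divisible by 1, so compatible.
    Write x = 42 + 45·t and substitute into x ≡ 11 (mod 14): 45·t ≡ 11 − 42 = -31 (mod 14).
    Reduce coefficients mod 14: 3·t ≡ 11 (mod 14).
    The inverse of 3 mod 14 is 5 (since 3·5 = 15 = 1·14 + 1), so t ≡ 5·11 = 55 ≡ 13 (mod 14).
    Then x = 42 + 45·13 = 627, valid modulo lcm(45, 14) = 630: x ≡ 627 (mod 630).
Verify: 627 mod 9 = 6, 627 mod 15 = 12, 627 mod 14 = 11.

x ≡ 627 (mod 630).


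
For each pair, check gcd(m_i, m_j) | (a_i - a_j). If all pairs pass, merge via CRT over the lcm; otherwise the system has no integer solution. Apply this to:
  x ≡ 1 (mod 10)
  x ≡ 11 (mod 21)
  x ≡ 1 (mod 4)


Moduli 10, 21, 4 are not pairwise coprime, so CRT works modulo lcm(m_i) when all pairwise compatibility conditions hold.
Pairwise compatibility: gcd(m_i, m_j) must divide a_i - a_j for every pair.
Merge one congruence at a time:
  Start: x ≡ 1 (mod 10).
  Combine with x ≡ 11 (mod 21): gcd(10, 21) = 1; 11 - 1 = 10, which IS divisible by 1, so compatible.
    Write x = 1 + 10·t and substitute into x ≡ 11 (mod 21): 10·t ≡ 11 − 1 = 10 (mod 21).
    The inverse of 10 mod 21 is 19 (since 10·19 = 190 = 9·21 + 1), so t ≡ 19·10 = 190 ≡ 1 (mod 21).
    Then x = 1 + 10·1 = 11, valid modulo lcm(10, 21) = 210: x ≡ 11 (mod 210).
  Combine with x ≡ 1 (mod 4): gcd(210, 4) = 2; 1 - 11 = -10, which IS divisible by 2, so compatible.
    Write x = 11 + 210·t and substitute into x ≡ 1 (mod 4): 210·t ≡ 1 − 11 = -10 (mod 4).
    Divide the congruence (and modulus) by g = 2: 105·t ≡ -5 (mod 2).
    Reduce coefficients mod 2: 1·t ≡ 1 (mod 2).
    So t ≡ 1 (mod 2).
    Then x = 11 + 210·1 = 221, valid modulo lcm(210, 4) = 420: x ≡ 221 (mod 420).
Verify: 221 mod 10 = 1, 221 mod 21 = 11, 221 mod 4 = 1.

x ≡ 221 (mod 420).


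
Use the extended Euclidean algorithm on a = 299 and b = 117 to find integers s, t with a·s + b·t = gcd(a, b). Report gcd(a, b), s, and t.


Euclidean algorithm on (299, 117) — divide until remainder is 0:
  299 = 2 · 117 + 65
  117 = 1 · 65 + 52
  65 = 1 · 52 + 13
  52 = 4 · 13 + 0
gcd(299, 117) = 13.
Track Bezout coefficients alongside the remainders: start with r₀ = 299 = a·1 + b·0 (s = 1, t = 0) and r₁ = 117 = a·0 + b·1 (s = 0, t = 1); each new remainder r_{k+1} = r_{k-1} − q_k·r_k inherits s_{k+1} = s_{k-1} − q_k·s_k, t_{k+1} = t_{k-1} − q_k·t_k, so r_k = a·s_k + b·t_k at every step:
  q = 2: r = 65, s = 1 − 2·0 = 1, t = 0 − 2·1 = -2  (check: 299·1 + 117·(-2) = 65)
  q = 1: r = 52, s = 0 − 1·1 = -1, t = 1 − 1·(-2) = 3  (check: 299·(-1) + 117·3 = 52)
  q = 1: r = 13, s = 1 − 1·(-1) = 2, t = -2 − 1·3 = -5  (check: 299·2 + 117·(-5) = 13)
The row with r = 13 (the gcd) gives the Bezout coefficients s = 2, t = -5.
Result: 299 · (2) + 117 · (-5) = 13.

gcd(299, 117) = 13; s = 2, t = -5 (check: 299·2 + 117·(-5) = 13).


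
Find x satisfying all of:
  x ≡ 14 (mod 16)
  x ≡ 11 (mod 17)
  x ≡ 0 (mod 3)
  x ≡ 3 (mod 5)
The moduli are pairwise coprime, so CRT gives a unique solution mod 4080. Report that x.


Product of moduli M = 16 · 17 · 3 · 5 = 4080.
Merge one congruence at a time:
  Start: x ≡ 14 (mod 16).
  Combine with x ≡ 11 (mod 17); new modulus lcm = 272.
    Write x = 14 + 16·t and substitute into x ≡ 11 (mod 17): 16·t ≡ 11 − 14 = -3 (mod 17).
    Reduce coefficients mod 17: 16·t ≡ 14 (mod 17).
    The inverse of 16 mod 17 is 16 (since 16·16 = 256 = 15·17 + 1), so t ≡ 16·14 = 224 ≡ 3 (mod 17).
    Then x = 14 + 16·3 = 62, valid modulo lcm(16, 17) = 272: x ≡ 62 (mod 272).
  Combine with x ≡ 0 (mod 3); new modulus lcm = 816.
    Write x = 62 + 272·t and substitute into x ≡ 0 (mod 3): 272·t ≡ 0 − 62 = -62 (mod 3).
    Reduce coefficients mod 3: 2·t ≡ 1 (mod 3).
    The inverse of 2 mod 3 is 2 (since 2·2 = 4 = 1·3 + 1), so t ≡ 2·1 = 2 ≡ 2 (mod 3).
    Then x = 62 + 272·2 = 606, valid modulo lcm(272, 3) = 816: x ≡ 606 (mod 816).
  Combine with x ≡ 3 (mod 5); new modulus lcm = 4080.
    Write x = 606 + 816·t and substitute into x ≡ 3 (mod 5): 816·t ≡ 3 − 606 = -603 (mod 5).
    Reduce coefficients mod 5: 1·t ≡ 2 (mod 5).
    So t ≡ 2 (mod 5).
    Then x = 606 + 816·2 = 2238, valid modulo lcm(816, 5) = 4080: x ≡ 2238 (mod 4080).
Verify against each original: 2238 mod 16 = 14, 2238 mod 17 = 11, 2238 mod 3 = 0, 2238 mod 5 = 3.

x ≡ 2238 (mod 4080).


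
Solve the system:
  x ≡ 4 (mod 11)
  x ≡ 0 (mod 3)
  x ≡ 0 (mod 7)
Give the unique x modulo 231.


Moduli 11, 3, 7 are pairwise coprime; by CRT there is a unique solution modulo M = 11 · 3 · 7 = 231.
Solve pairwise, accumulating the modulus:
  Start with x ≡ 4 (mod 11).
  Combine with x ≡ 0 (mod 3): since gcd(11, 3) = 1, we get a unique residue mod 33.
    Write x = 4 + 11·t and substitute into x ≡ 0 (mod 3): 11·t ≡ 0 − 4 = -4 (mod 3).
    Reduce coefficients mod 3: 2·t ≡ 2 (mod 3).
    The inverse of 2 mod 3 is 2 (since 2·2 = 4 = 1·3 + 1), so t ≡ 2·2 = 4 ≡ 1 (mod 3).
    Then x = 4 + 11·1 = 15, valid modulo lcm(11, 3) = 33: x ≡ 15 (mod 33).
  Combine with x ≡ 0 (mod 7): since gcd(33, 7) = 1, we get a unique residue mod 231.
    Write x = 15 + 33·t and substitute into x ≡ 0 (mod 7): 33·t ≡ 0 − 15 = -15 (mod 7).
    Reduce coefficients mod 7: 5·t ≡ 6 (mod 7).
    The inverse of 5 mod 7 is 3 (since 5·3 = 15 = 2·7 + 1), so t ≡ 3·6 = 18 ≡ 4 (mod 7).
    Then x = 15 + 33·4 = 147, valid modulo lcm(33, 7) = 231: x ≡ 147 (mod 231).
Verify: 147 mod 11 = 4 ✓, 147 mod 3 = 0 ✓, 147 mod 7 = 0 ✓.

x ≡ 147 (mod 231).


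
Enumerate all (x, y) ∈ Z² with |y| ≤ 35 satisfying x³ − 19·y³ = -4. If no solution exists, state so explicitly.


The equation is x³ - 19y³ = -4. For fixed y, x³ = 19·y³ − 4, so a solution requires the RHS to be a perfect cube.
Strategy: iterate y from -35 to 35, compute RHS = 19·y³ − 4, and check whether it is a (positive or negative) perfect cube.
Check small values of y:
  y = 0: RHS = -4 is not a perfect cube.
  y = 1: RHS = 15 is not a perfect cube.
  y = -1: RHS = -23 is not a perfect cube.
  y = 2: RHS = 148 is not a perfect cube.
  y = -2: RHS = -156 is not a perfect cube.
  y = 3: RHS = 509 is not a perfect cube.
  y = -3: RHS = -517 is not a perfect cube.
Continuing the search up to |y| = 35 finds no solutions either.
No (x, y) in the scanned range satisfies the equation.

No integer solutions with |y| ≤ 35.


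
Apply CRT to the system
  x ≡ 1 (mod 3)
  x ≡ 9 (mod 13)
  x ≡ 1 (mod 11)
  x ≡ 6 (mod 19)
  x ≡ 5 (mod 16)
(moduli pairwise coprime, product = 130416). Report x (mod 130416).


Product of moduli M = 3 · 13 · 11 · 19 · 16 = 130416.
Merge one congruence at a time:
  Start: x ≡ 1 (mod 3).
  Combine with x ≡ 9 (mod 13); new modulus lcm = 39.
    Write x = 1 + 3·t and substitute into x ≡ 9 (mod 13): 3·t ≡ 9 − 1 = 8 (mod 13).
    The inverse of 3 mod 13 is 9 (since 3·9 = 27 = 2·13 + 1), so t ≡ 9·8 = 72 ≡ 7 (mod 13).
    Then x = 1 + 3·7 = 22, valid modulo lcm(3, 13) = 39: x ≡ 22 (mod 39).
  Combine with x ≡ 1 (mod 11); new modulus lcm = 429.
    Write x = 22 + 39·t and substitute into x ≡ 1 (mod 11): 39·t ≡ 1 − 22 = -21 (mod 11).
    Reduce coefficients mod 11: 6·t ≡ 1 (mod 11).
    The inverse of 6 mod 11 is 2 (since 6·2 = 12 = 1·11 + 1), so t ≡ 2·1 = 2 ≡ 2 (mod 11).
    Then x = 22 + 39·2 = 100, valid modulo lcm(39, 11) = 429: x ≡ 100 (mod 429).
  Combine with x ≡ 6 (mod 19); new modulus lcm = 8151.
    Write x = 100 + 429·t and substitute into x ≡ 6 (mod 19): 429·t ≡ 6 − 100 = -94 (mod 19).
    Reduce coefficients mod 19: 11·t ≡ 1 (mod 19).
    The inverse of 11 mod 19 is 7 (since 11·7 = 77 = 4·19 + 1), so t ≡ 7·1 = 7 ≡ 7 (mod 19).
    Then x = 100 + 429·7 = 3103, valid modulo lcm(429, 19) = 8151: x ≡ 3103 (mod 8151).
  Combine with x ≡ 5 (mod 16); new modulus lcm = 130416.
    Write x = 3103 + 8151·t and substitute into x ≡ 5 (mod 16): 8151·t ≡ 5 − 3103 = -3098 (mod 16).
    Reduce coefficients mod 16: 7·t ≡ 6 (mod 16).
    The inverse of 7 mod 16 is 7 (since 7·7 = 49 = 3·16 + 1), so t ≡ 7·6 = 42 ≡ 10 (mod 16).
    Then x = 3103 + 8151·10 = 84613, valid modulo lcm(8151, 16) = 130416: x ≡ 84613 (mod 130416).
Verify against each original: 84613 mod 3 = 1, 84613 mod 13 = 9, 84613 mod 11 = 1, 84613 mod 19 = 6, 84613 mod 16 = 5.

x ≡ 84613 (mod 130416).


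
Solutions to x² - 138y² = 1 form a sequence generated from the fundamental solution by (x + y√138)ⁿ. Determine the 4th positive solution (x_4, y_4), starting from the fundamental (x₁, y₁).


Step 1: Find the fundamental solution (x₁, y₁) of x² - 138y² = 1.
  Expand √138 as a continued fraction. a₀ = ⌊√138⌋ = 11; iterate m_{k+1} = d_k·a_k − m_k, d_{k+1} = (138 − m_{k+1}²)/d_k, a_{k+1} = ⌊(a₀ + m_{k+1})/d_{k+1}⌋ (starting m₀ = 0, d₀ = 1), with convergents p_k = a_k·p_{k-1} + p_{k-2}, q_k = a_k·q_{k-1} + q_{k-2} (p₋₁ = 1, q₋₁ = 0):
  k = 0: a₀ = 11; p₀/q₀ = 11/1; p₀² − 138·q₀² = 121 − 138 = -17.
  k = 1: m = 11, d = 17, a = ⌊(11 + 11)/17⌋ = 1; p/q = (1·11 + 1)/(1·1 + 0) = 12/1; p² − 138·q² = 144 − 138 = 6.
  k = 2: m = 6, d = 6, a = ⌊(11 + 6)/6⌋ = 2; p/q = (2·12 + 11)/(2·1 + 1) = 35/3; p² − 138·q² = 1225 − 1242 = -17.
  k = 3: m = 6, d = 17, a = ⌊(11 + 6)/17⌋ = 1; p/q = (1·35 + 12)/(1·3 + 1) = 47/4; p² − 138·q² = 2209 − 2208 = 1.
  The first convergent with p² − 138·q² = 1 gives the fundamental solution (x₁, y₁) = (47, 4).
Step 2: Apply the recurrence (x_{n+1}, y_{n+1}) = (x₁x_n + 138y₁y_n, x₁y_n + y₁x_n) repeatedly.
  From (x_1, y_1) = (47, 4): x_2 = 47·47 + 138·4·4 = 4417; y_2 = 47·4 + 4·47 = 376.
  From (x_2, y_2) = (4417, 376): x_3 = 47·4417 + 138·4·376 = 415151; y_3 = 47·376 + 4·4417 = 35340.
  From (x_3, y_3) = (415151, 35340): x_4 = 47·415151 + 138·4·35340 = 39019777; y_4 = 47·35340 + 4·415151 = 3321584.
Step 3: Verify x_4² - 138·y_4² = 1522542997129729 - 1522542997129728 = 1 (should be 1). ✓

(x_1, y_1) = (47, 4); (x_4, y_4) = (39019777, 3321584).


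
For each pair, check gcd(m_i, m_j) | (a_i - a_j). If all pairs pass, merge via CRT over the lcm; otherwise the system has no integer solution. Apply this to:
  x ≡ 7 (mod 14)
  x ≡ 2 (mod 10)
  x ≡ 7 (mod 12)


Moduli 14, 10, 12 are not pairwise coprime, so CRT works modulo lcm(m_i) when all pairwise compatibility conditions hold.
Pairwise compatibility: gcd(m_i, m_j) must divide a_i - a_j for every pair.
Merge one congruence at a time:
  Start: x ≡ 7 (mod 14).
  Combine with x ≡ 2 (mod 10): gcd(14, 10) = 2, and 2 - 7 = -5 is NOT divisible by 2.
    ⇒ system is inconsistent (no integer solution).

No solution (the system is inconsistent).


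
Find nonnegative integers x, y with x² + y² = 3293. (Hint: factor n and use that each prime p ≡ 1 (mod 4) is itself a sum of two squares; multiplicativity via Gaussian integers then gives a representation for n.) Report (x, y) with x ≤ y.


Step 1: Factor n = 3293 = 37 · 89.
Step 2: Check the mod-4 condition on each prime factor: 37 ≡ 1 (mod 4), exponent 1; 89 ≡ 1 (mod 4), exponent 1.
All primes ≡ 3 (mod 4) appear to even exponent (or don't appear), so by the two-squares theorem n IS expressible as a sum of two squares.
Step 3: Build a representation. Here n = 37 · 89 is a product of primes ≡ 1 (mod 4). Each prime p ≡ 1 (mod 4) is itself a sum of two squares; find a² by testing p − a² for a perfect square:
  37: 37 − 1² = 36 = 6² ⇒ 37 = 1² + 6².
  89: 89 − 1² = 88, 89 − 2² = 85, 89 − 3² = 80, 89 − 4² = 73, 89 − 5² = 64 = 8² ⇒ 89 = 5² + 8².
  Combine using the Brahmagupta–Fibonacci identity (a² + b²)(c² + d²) = (ac − bd)² + (ad + bc)² = (ac + bd)² + (ad − bc)²:
  37 · 89 = 3293: from (1² + 6²)(5² + 8²), take (1·5 − 6·8, 1·8 + 6·5) = (5 − 48, 8 + 30) = (-43, 38); dropping signs (only squares matter) gives (43, 38); check 43² + 38² = 1849 + 1444 = 3293 ✓.
Step 4: Order so x ≤ y and verify: 38² + 43² = 1444 + 1849 = 3293 = n. ✓

n = 3293 = 38² + 43² (one valid representation with x ≤ y).


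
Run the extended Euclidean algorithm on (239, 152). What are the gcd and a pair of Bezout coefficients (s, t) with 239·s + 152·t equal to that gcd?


Euclidean algorithm on (239, 152) — divide until remainder is 0:
  239 = 1 · 152 + 87
  152 = 1 · 87 + 65
  87 = 1 · 65 + 22
  65 = 2 · 22 + 21
  22 = 1 · 21 + 1
  21 = 21 · 1 + 0
gcd(239, 152) = 1.
Track Bezout coefficients alongside the remainders: start with r₀ = 239 = a·1 + b·0 (s = 1, t = 0) and r₁ = 152 = a·0 + b·1 (s = 0, t = 1); each new remainder r_{k+1} = r_{k-1} − q_k·r_k inherits s_{k+1} = s_{k-1} − q_k·s_k, t_{k+1} = t_{k-1} − q_k·t_k, so r_k = a·s_k + b·t_k at every step:
  q = 1: r = 87, s = 1 − 1·0 = 1, t = 0 − 1·1 = -1  (check: 239·1 + 152·(-1) = 87)
  q = 1: r = 65, s = 0 − 1·1 = -1, t = 1 − 1·(-1) = 2  (check: 239·(-1) + 152·2 = 65)
  q = 1: r = 22, s = 1 − 1·(-1) = 2, t = -1 − 1·2 = -3  (check: 239·2 + 152·(-3) = 22)
  q = 2: r = 21, s = -1 − 2·2 = -5, t = 2 − 2·(-3) = 8  (check: 239·(-5) + 152·8 = 21)
  q = 1: r = 1, s = 2 − 1·(-5) = 7, t = -3 − 1·8 = -11  (check: 239·7 + 152·(-11) = 1)
The row with r = 1 (the gcd) gives the Bezout coefficients s = 7, t = -11.
Result: 239 · (7) + 152 · (-11) = 1.

gcd(239, 152) = 1; s = 7, t = -11 (check: 239·7 + 152·(-11) = 1).


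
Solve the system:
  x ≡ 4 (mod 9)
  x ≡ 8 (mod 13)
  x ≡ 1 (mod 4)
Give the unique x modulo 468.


Moduli 9, 13, 4 are pairwise coprime; by CRT there is a unique solution modulo M = 9 · 13 · 4 = 468.
Solve pairwise, accumulating the modulus:
  Start with x ≡ 4 (mod 9).
  Combine with x ≡ 8 (mod 13): since gcd(9, 13) = 1, we get a unique residue mod 117.
    Write x = 4 + 9·t and substitute into x ≡ 8 (mod 13): 9·t ≡ 8 − 4 = 4 (mod 13).
    The inverse of 9 mod 13 is 3 (since 9·3 = 27 = 2·13 + 1), so t ≡ 3·4 = 12 ≡ 12 (mod 13).
    Then x = 4 + 9·12 = 112, valid modulo lcm(9, 13) = 117: x ≡ 112 (mod 117).
  Combine with x ≡ 1 (mod 4): since gcd(117, 4) = 1, we get a unique residue mod 468.
    Write x = 112 + 117·t and substitute into x ≡ 1 (mod 4): 117·t ≡ 1 − 112 = -111 (mod 4).
    Reduce coefficients mod 4: 1·t ≡ 1 (mod 4).
    So t ≡ 1 (mod 4).
    Then x = 112 + 117·1 = 229, valid modulo lcm(117, 4) = 468: x ≡ 229 (mod 468).
Verify: 229 mod 9 = 4 ✓, 229 mod 13 = 8 ✓, 229 mod 4 = 1 ✓.

x ≡ 229 (mod 468).


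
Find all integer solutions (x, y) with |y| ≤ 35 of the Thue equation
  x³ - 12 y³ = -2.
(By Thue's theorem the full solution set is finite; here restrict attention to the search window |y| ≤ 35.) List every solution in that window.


The equation is x³ - 12y³ = -2. For fixed y, x³ = 12·y³ − 2, so a solution requires the RHS to be a perfect cube.
Strategy: iterate y from -35 to 35, compute RHS = 12·y³ − 2, and check whether it is a (positive or negative) perfect cube.
Check small values of y:
  y = 0: RHS = -2 is not a perfect cube.
  y = 1: RHS = 10 is not a perfect cube.
  y = -1: RHS = -14 is not a perfect cube.
  y = 2: RHS = 94 is not a perfect cube.
  y = -2: RHS = -98 is not a perfect cube.
  y = 3: RHS = 322 is not a perfect cube.
  y = -3: RHS = -326 is not a perfect cube.
Continuing the search up to |y| = 35 finds no solutions either.
No (x, y) in the scanned range satisfies the equation.

No integer solutions with |y| ≤ 35.


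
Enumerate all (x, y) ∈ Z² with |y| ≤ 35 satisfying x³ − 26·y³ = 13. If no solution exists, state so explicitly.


The equation is x³ - 26y³ = 13. For fixed y, x³ = 26·y³ + 13, so a solution requires the RHS to be a perfect cube.
Strategy: iterate y from -35 to 35, compute RHS = 26·y³ + 13, and check whether it is a (positive or negative) perfect cube.
Check small values of y:
  y = 0: RHS = 13 is not a perfect cube.
  y = 1: RHS = 39 is not a perfect cube.
  y = -1: RHS = -13 is not a perfect cube.
  y = 2: RHS = 221 is not a perfect cube.
  y = -2: RHS = -195 is not a perfect cube.
  y = 3: RHS = 715 is not a perfect cube.
  y = -3: RHS = -689 is not a perfect cube.
Continuing the search up to |y| = 35 finds no solutions either.
No (x, y) in the scanned range satisfies the equation.

No integer solutions with |y| ≤ 35.


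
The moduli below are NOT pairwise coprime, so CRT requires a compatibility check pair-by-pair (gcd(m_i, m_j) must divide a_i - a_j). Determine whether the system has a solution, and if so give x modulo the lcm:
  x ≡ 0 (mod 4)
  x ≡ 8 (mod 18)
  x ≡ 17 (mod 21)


Moduli 4, 18, 21 are not pairwise coprime, so CRT works modulo lcm(m_i) when all pairwise compatibility conditions hold.
Pairwise compatibility: gcd(m_i, m_j) must divide a_i - a_j for every pair.
Merge one congruence at a time:
  Start: x ≡ 0 (mod 4).
  Combine with x ≡ 8 (mod 18): gcd(4, 18) = 2; 8 - 0 = 8, which IS divisible by 2, so compatible.
    Write x = 0 + 4·t and substitute into x ≡ 8 (mod 18): 4·t ≡ 8 − 0 = 8 (mod 18).
    Divide the congruence (and modulus) by g = 2: 2·t ≡ 4 (mod 9).
    The inverse of 2 mod 9 is 5 (since 2·5 = 10 = 1·9 + 1), so t ≡ 5·4 = 20 ≡ 2 (mod 9).
    Then x = 0 + 4·2 = 8, valid modulo lcm(4, 18) = 36: x ≡ 8 (mod 36).
  Combine with x ≡ 17 (mod 21): gcd(36, 21) = 3; 17 - 8 = 9, which IS divisible by 3, so compatible.
    Write x = 8 + 36·t and substitute into x ≡ 17 (mod 21): 36·t ≡ 17 − 8 = 9 (mod 21).
    Divide the congruence (and modulus) by g = 3: 12·t ≡ 3 (mod 7).
    Reduce coefficients mod 7: 5·t ≡ 3 (mod 7).
    The inverse of 5 mod 7 is 3 (since 5·3 = 15 = 2·7 + 1), so t ≡ 3·3 = 9 ≡ 2 (mod 7).
    Then x = 8 + 36·2 = 80, valid modulo lcm(36, 21) = 252: x ≡ 80 (mod 252).
Verify: 80 mod 4 = 0, 80 mod 18 = 8, 80 mod 21 = 17.

x ≡ 80 (mod 252).
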